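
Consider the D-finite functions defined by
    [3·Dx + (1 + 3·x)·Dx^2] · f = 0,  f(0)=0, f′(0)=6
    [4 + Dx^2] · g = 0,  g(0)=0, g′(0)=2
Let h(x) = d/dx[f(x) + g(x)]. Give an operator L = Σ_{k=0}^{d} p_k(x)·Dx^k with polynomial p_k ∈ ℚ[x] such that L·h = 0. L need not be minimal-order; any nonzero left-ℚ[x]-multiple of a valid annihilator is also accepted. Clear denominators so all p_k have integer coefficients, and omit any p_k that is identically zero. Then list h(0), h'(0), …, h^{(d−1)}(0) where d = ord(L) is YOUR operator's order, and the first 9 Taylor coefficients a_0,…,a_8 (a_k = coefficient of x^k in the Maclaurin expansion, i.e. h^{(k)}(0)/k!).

L = (348 + 144·x + 216·x^2) + (44 + 180·x + 216·x^2 + 216·x^3)·Dx + (87 + 36·x + 54·x^2)·Dx^2 + (11 + 45·x + 54·x^2 + 54·x^3)·Dx^3  (order 3).
h: a_k = 8, -18, 50, -162, 1462/3, -1458, 196822/45, -13122, 12400294/315, …
ICs: h(0) = 8, h′(0) = -18, h′′(0) = 100.

f: a_k = 0, 6, -9, 18, -81/2, 486/5, -243, 4374/7, -6561/4, …
g: a_k = 0, 2, 0, -4/3, 0, 4/15, 0, -8/315, 0, …
Weyl lclm of L_f,L_g ⇒ L₀ (ord ≤ 4).
h₀' ⇒ L via d/dx closure of L₀.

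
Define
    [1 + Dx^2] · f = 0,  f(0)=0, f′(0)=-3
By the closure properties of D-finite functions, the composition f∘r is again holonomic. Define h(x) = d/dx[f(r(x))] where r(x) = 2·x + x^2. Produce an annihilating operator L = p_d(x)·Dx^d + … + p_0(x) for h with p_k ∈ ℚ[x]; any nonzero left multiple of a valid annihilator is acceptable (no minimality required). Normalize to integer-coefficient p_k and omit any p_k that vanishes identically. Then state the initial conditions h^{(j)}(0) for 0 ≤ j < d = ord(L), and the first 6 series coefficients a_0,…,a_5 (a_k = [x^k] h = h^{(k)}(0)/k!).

f: a_k = 0, -3, 0, 1/2, 0, -1/40, …
Substitute x→r, Dx→(1/r')Dx; clear ⇒ L₀.
Differentiate: ansatz ord ≤ ord L₀ ⇒ L.
L = (7 + 16·x + 24·x^2 + 16·x^3 + 4·x^4) + (-3 - 3·x)·Dx + (1 + 2·x + x^2)·Dx^2  (order 2).
h: a_k = -6, -6, 12, 24, 11, -9, …
ICs: h(0) = -6, h′(0) = -6.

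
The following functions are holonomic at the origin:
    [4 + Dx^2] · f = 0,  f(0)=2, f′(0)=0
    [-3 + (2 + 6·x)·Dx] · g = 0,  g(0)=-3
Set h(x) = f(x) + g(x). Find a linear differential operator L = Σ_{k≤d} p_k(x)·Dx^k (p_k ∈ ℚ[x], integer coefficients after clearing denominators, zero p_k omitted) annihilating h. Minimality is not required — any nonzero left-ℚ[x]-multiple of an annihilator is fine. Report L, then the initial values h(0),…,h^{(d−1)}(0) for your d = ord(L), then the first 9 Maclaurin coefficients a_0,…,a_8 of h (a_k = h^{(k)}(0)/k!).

L = (-516 - 1152·x - 1728·x^2) + (56 + 936·x + 3456·x^2 + 3456·x^3)·Dx + (-129 - 288·x - 432·x^2)·Dx^2 + (14 + 234·x + 864·x^2 + 864·x^3)·Dx^3  (order 3).
h: a_k = -1, -9/2, -5/8, -81/16, 4157/384, -5103/256, 2058523/46080, -216513/2048, 2659993277/10321920, …
ICs: h(0) = -1, h′(0) = -9/2, h′′(0) = -5/4.

f: a_k = 2, 0, -4, 0, 4/3, 0, -8/45, 0, 4/315, …
g: a_k = -3, -9/2, 27/8, -81/16, 1215/128, -5103/256, 45927/1024, -216513/2048, 8444007/32768, …
h₀=f+g: left-lcm gives L₀, ord ≤ 3.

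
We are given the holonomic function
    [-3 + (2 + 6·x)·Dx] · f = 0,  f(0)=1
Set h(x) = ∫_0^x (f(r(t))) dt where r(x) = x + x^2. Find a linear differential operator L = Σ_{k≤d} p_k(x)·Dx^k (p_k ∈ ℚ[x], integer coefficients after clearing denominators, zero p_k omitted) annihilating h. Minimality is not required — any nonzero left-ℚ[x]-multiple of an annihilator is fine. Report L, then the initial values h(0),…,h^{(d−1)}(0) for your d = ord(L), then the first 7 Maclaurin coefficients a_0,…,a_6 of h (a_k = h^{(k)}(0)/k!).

L = (-3 - 6·x)·Dx + (2 + 6·x + 6·x^2)·Dx^2  (order 2).
h: a_k = 0, 1, 3/4, 1/8, -9/64, 99/640, -81/512, …
ICs: h(0) = 0, h′(0) = 1.

f: a_k = 1, 3/2, -9/8, 27/16, -405/128, 1701/256, -15309/1024, …
Change of var in L_f (x↦r) gives L₀.
Integrate: L := L₀·Dx.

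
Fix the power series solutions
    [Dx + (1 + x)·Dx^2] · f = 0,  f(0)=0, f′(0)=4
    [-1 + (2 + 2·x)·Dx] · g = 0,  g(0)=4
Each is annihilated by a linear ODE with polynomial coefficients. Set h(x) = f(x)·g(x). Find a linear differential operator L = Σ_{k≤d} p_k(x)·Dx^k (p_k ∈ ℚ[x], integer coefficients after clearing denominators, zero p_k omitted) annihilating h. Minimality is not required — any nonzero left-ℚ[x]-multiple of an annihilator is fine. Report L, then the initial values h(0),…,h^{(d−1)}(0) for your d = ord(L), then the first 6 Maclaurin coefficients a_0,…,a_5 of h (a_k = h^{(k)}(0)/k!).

f: a_k = 0, 4, -2, 4/3, -1, 4/5, …
g: a_k = 4, 2, -1/2, 1/4, -5/32, 7/64, …
f·g: L₀ = L_f ⊗_s L_g, ord ≤ 2·1.
L = 1 + (4 + 8·x + 4·x^2)·Dx^2  (order 2).
h: a_k = 0, 16, 0, -2/3, 2/3, -71/120, …
ICs: h(0) = 0, h′(0) = 16.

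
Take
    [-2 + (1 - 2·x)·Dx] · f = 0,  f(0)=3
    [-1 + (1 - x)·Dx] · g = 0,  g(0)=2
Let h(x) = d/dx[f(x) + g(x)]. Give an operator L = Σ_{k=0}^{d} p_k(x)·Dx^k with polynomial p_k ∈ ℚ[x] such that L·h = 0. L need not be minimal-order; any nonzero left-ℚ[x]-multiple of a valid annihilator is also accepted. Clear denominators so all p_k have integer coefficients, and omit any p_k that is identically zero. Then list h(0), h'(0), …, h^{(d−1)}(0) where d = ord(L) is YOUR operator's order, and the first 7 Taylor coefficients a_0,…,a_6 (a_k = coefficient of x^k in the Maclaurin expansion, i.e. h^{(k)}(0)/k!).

f: a_k = 3, 6, 12, 24, 48, 96, 192, …
g: a_k = 2, 2, 2, 2, 2, 2, 2, …
f+g: L₀ = lclm(L_f,L_g), ord ≤ 1+1.
h₀' ⇒ L via d/dx closure of L₀.
L = 12 + (-9 + 12·x)·Dx + (1 - 3·x + 2·x^2)·Dx^2  (order 2).
h: a_k = 8, 28, 78, 200, 490, 1164, 2702, …
ICs: h(0) = 8, h′(0) = 28.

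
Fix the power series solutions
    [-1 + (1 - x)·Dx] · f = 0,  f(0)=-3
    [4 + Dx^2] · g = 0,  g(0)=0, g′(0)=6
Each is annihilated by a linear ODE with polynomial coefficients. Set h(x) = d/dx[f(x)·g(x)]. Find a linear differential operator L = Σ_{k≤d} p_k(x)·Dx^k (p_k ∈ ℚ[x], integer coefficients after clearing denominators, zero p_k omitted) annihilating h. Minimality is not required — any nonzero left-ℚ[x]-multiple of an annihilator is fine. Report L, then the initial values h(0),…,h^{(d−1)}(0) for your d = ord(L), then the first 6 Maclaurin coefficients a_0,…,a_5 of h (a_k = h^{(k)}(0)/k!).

L = (2 - 8·x + 4·x^2) + (-2 + 2·x)·Dx + (1 - 2·x + x^2)·Dx^2  (order 2).
h: a_k = -18, -36, -18, -24, -42, -252/5, …
ICs: h(0) = -18, h′(0) = -36.

f: a_k = -3, -3, -3, -3, -3, -3, …
g: a_k = 0, 6, 0, -4, 0, 4/5, …
L₀ := L_f ⊗_s L_g (sym. prod.), ord ≤ 2.
Differentiate: ansatz ord ≤ ord L₀ ⇒ L.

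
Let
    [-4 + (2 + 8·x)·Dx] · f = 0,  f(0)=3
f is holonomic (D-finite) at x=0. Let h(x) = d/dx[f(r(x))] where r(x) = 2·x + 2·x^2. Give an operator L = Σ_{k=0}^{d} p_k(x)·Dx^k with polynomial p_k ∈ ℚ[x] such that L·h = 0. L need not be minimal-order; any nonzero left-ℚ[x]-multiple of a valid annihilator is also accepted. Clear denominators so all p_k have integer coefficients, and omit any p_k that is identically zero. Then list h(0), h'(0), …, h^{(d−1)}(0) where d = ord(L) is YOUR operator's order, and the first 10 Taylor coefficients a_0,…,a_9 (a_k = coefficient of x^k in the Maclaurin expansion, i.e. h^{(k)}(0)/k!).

f: a_k = 3, 6, -6, 12, -30, 84, -252, 792, -2574, 8580, …
Change of var in L_f (x↦r) gives L₀.
h₀' ⇒ L via d/dx closure of L₀.
L = -2 + (-1 - 10·x - 24·x^2 - 16·x^3)·Dx  (order 1).
h: a_k = 12, -24, 144, -864, 5280, -32832, 206976, -1318656, 8470656, -54769920, …
ICs: h(0) = 12.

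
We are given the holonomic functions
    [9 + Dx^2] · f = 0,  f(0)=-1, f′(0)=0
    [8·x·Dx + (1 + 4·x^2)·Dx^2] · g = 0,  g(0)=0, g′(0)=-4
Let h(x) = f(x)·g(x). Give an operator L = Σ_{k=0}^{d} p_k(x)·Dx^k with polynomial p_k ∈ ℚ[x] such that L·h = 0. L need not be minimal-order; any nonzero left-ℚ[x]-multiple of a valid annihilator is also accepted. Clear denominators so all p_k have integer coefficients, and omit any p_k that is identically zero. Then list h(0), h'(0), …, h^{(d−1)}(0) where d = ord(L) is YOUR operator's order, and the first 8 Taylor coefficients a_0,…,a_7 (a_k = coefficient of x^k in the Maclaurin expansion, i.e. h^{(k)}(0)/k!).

L = (2925 + 31536·x^2 + 95904·x^4 + 186624·x^6 + 186624·x^8) + (2448·x + 20160·x^3 + 62208·x^5 + 82944·x^7)·Dx + (442 + 5088·x^2 + 19008·x^4 + 41472·x^6 + 41472·x^8)·Dx^2 + (272·x + 2240·x^3 + 6912·x^5 + 9216·x^7)·Dx^3 + (13 + 176·x^2 + 928·x^4 + 2304·x^6 + 2304·x^8)·Dx^4  (order 4).
h: a_k = 0, 4, 0, -70/3, 0, 503/10, 0, -16271/140, …
ICs: h(0) = 0, h′(0) = 4, h′′(0) = 0, h′′′(0) = -140.

f: a_k = -1, 0, 9/2, 0, -27/8, 0, 81/80, 0, …
g: a_k = 0, -4, 0, 16/3, 0, -64/5, 0, 256/7, …
Product ⇒ symmetric product L₀, ord ≤ 4.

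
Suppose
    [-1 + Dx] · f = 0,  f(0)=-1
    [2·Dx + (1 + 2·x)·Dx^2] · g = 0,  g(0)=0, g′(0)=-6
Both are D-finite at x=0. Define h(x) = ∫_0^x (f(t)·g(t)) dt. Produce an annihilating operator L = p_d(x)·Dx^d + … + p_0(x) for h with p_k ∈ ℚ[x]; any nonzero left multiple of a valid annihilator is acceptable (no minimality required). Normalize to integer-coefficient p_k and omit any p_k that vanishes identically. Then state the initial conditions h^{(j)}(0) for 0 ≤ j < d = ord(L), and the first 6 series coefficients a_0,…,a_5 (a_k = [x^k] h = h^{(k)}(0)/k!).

f: a_k = -1, -1, -1/2, -1/6, -1/24, -1/120, …
g: a_k = 0, -6, 6, -8, 12, -96/5, …
h₀=f·g: eliminate ⇒ L₀, order ≤ 1·2.
h=∫h₀ ⇒ L = L₀·Dx.
L = (-1 + 2·x)·Dx - 4·x·Dx^2 + (1 + 2·x)·Dx^3  (order 3).
h: a_k = 0, 0, 3, 0, 5/4, -6/5, …
ICs: h(0) = 0, h′(0) = 0, h′′(0) = 6.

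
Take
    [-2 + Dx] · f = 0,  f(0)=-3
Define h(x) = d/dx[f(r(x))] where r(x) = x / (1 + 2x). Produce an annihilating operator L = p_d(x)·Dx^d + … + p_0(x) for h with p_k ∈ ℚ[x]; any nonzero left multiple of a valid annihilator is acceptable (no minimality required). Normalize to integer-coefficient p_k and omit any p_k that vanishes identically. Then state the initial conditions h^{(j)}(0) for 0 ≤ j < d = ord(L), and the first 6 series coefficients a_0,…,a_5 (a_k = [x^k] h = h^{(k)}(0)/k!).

L = (-2 - 8·x) + (-1 - 4·x - 4·x^2)·Dx  (order 1).
h: a_k = -6, 12, -12, -8, 76, -1208/5, …
ICs: h(0) = -6.

f: a_k = -3, -6, -6, -4, -2, -4/5, …
Change of var in L_f (x↦r) gives L₀.
h₀' ⇒ L via d/dx closure of L₀.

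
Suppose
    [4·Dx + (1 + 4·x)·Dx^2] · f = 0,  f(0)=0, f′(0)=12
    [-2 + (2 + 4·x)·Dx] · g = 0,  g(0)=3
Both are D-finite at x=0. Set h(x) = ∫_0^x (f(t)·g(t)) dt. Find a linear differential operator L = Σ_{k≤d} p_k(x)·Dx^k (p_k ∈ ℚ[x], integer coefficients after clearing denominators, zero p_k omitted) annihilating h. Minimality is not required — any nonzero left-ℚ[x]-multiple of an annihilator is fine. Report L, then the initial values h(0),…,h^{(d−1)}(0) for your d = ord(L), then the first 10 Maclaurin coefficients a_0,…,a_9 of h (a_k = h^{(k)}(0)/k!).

f: a_k = 0, 12, -24, 64, -192, 3072/5, -2048, 49152/7, -24576, 262144/3, …
g: a_k = 3, 3, -3/2, 3/2, -15/8, 21/8, -63/16, 99/16, -1287/128, 2145/128, …
L₀ := L_f ⊗_s L_g (sym. prod.), ord ≤ 2.
h=∫h₀ ⇒ L = L₀·Dx.
L = (-1 + 4·x)·Dx + (2 + 4·x)·Dx^2 + (1 + 8·x + 20·x^2 + 16·x^3)·Dx^3  (order 3).
h: a_k = 0, 0, 18, -12, 51/2, -66, 3709/20, -38403/70, 1887381/1120, -746239/140, …
ICs: h(0) = 0, h′(0) = 0, h′′(0) = 36.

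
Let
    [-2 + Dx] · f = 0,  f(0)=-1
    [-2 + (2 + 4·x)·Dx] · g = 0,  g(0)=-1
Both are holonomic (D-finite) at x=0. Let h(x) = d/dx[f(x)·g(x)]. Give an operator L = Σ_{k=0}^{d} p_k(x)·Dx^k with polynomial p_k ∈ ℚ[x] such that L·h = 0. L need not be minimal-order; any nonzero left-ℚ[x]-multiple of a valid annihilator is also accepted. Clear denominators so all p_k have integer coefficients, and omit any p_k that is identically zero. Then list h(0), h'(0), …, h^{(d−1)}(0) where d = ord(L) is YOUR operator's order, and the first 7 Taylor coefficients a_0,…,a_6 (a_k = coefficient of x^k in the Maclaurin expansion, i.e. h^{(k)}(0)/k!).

f: a_k = -1, -2, -2, -4/3, -2/3, -4/15, -4/45, …
g: a_k = -1, -1, 1/2, -1/2, 5/8, -7/8, 21/16, …
Sym-product of L_f,L_g gives L₀ (≤ ord 1).
Derive L from L₀ (diff closure).
L = (7 + 24·x + 16·x^2) + (-3 - 10·x - 8·x^2)·Dx  (order 1).
h: a_k = 3, 7, 17/2, 11/2, 107/24, -89/120, 1123/240, …
ICs: h(0) = 3.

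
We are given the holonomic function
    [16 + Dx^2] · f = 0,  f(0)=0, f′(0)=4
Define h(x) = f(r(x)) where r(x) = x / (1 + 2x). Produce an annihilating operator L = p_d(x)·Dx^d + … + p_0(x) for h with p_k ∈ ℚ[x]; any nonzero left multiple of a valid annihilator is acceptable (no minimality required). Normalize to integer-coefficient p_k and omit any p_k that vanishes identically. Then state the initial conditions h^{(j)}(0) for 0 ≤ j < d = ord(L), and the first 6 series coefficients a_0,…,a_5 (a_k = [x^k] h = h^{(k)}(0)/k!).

f: a_k = 0, 4, 0, -32/3, 0, 128/15, …
Substitute x→r, Dx→(1/r')Dx; clear ⇒ L₀.
L = 16 + (4 + 24·x + 48·x^2 + 32·x^3)·Dx + (1 + 8·x + 24·x^2 + 32·x^3 + 16·x^4)·Dx^2  (order 2).
h: a_k = 0, 4, -8, 16/3, 32, -2752/15, …
ICs: h(0) = 0, h′(0) = 4.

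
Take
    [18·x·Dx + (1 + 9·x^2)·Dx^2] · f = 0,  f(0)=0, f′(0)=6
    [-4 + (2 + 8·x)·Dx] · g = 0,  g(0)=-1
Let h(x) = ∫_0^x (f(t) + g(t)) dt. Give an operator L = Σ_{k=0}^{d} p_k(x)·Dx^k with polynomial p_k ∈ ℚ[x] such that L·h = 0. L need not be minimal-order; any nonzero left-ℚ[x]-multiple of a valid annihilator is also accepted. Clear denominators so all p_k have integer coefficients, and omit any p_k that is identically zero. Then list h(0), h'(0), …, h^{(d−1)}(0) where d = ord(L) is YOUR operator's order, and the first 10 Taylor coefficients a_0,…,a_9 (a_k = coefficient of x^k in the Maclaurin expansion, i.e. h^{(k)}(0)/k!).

f: a_k = 0, 6, 0, -18, 0, 486/5, 0, -4374/7, 0, 4374, …
g: a_k = -1, -2, 2, -4, 10, -28, 84, -264, 858, -2860, …
f+g: L₀ = lclm(L_f,L_g), ord ≤ 2+1.
∫: right-multiply L₀ by Dx.
L = (-36 - 360·x + 972·x^2 + 1944·x^3)·Dx^2 + (-30 - 144·x - 18·x^2 + 3888·x^3 + 6804·x^4)·Dx^3 + (-2 + 10·x + 108·x^2 + 306·x^3 + 1134·x^4 + 1944·x^5)·Dx^4  (order 4).
h: a_k = 0, -1, 2, 2/3, -11/2, 2, 173/15, 12, -3111/28, 286/3, …
ICs: h(0) = 0, h′(0) = -1, h′′(0) = 4, h′′′(0) = 4.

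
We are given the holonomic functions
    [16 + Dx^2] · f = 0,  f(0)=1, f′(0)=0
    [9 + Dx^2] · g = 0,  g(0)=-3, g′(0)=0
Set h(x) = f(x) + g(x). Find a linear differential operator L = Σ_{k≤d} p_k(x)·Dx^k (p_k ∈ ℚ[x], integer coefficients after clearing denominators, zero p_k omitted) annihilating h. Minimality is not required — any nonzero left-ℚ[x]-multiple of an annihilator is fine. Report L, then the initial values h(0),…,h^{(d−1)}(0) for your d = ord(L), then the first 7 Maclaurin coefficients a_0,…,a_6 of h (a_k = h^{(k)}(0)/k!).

f: a_k = 1, 0, -8, 0, 32/3, 0, -256/45, …
g: a_k = -3, 0, 27/2, 0, -81/8, 0, 243/80, …
f+g: L₀ = lclm(L_f,L_g), ord ≤ 2+2.
L = 144 + 25·Dx^2 + Dx^4  (order 4).
h: a_k = -2, 0, 11/2, 0, 13/24, 0, -1909/720, …
ICs: h(0) = -2, h′(0) = 0, h′′(0) = 11, h′′′(0) = 0.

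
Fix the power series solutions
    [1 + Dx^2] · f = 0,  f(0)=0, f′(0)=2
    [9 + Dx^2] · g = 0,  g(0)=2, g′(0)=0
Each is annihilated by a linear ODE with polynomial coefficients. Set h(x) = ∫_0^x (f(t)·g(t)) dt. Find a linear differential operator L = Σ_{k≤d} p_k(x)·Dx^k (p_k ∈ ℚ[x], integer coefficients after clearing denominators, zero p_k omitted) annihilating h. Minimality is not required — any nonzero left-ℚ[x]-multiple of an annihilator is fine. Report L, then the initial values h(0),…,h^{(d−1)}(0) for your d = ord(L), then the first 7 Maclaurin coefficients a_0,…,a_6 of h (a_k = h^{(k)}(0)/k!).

f: a_k = 0, 2, 0, -1/3, 0, 1/60, 0, …
g: a_k = 2, 0, -9, 0, 27/4, 0, -81/40, …
L₀ := L_f ⊗_s L_g (sym. prod.), ord ≤ 4.
h=∫₀ˣh₀: take L = L₀·Dx.
L = 64·Dx + 20·Dx^3 + Dx^5  (order 5).
h: a_k = 0, 0, 2, 0, -14/3, 0, 124/45, …
ICs: h(0) = 0, h′(0) = 0, h′′(0) = 4, h′′′(0) = 0, h′′′′(0) = -112.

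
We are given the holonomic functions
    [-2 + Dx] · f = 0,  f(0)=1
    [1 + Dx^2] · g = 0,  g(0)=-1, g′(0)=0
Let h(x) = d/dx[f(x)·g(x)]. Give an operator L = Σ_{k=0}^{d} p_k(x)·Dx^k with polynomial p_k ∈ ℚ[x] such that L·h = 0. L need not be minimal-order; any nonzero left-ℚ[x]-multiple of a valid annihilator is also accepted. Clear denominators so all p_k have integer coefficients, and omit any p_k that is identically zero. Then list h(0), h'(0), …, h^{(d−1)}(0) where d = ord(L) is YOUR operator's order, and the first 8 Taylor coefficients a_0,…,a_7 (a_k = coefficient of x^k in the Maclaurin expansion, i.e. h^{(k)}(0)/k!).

L = 5 - 4·Dx + Dx^2  (order 2).
h: a_k = -2, -3, -1, 7/6, 19/12, 39/40, 139/360, 527/5040, …
ICs: h(0) = -2, h′(0) = -3.

f: a_k = 1, 2, 2, 4/3, 2/3, 4/15, 4/45, 8/315, …
g: a_k = -1, 0, 1/2, 0, -1/24, 0, 1/720, 0, …
L₀ := L_f ⊗_s L_g (sym. prod.), ord ≤ 2.
Derive L from L₀ (diff closure).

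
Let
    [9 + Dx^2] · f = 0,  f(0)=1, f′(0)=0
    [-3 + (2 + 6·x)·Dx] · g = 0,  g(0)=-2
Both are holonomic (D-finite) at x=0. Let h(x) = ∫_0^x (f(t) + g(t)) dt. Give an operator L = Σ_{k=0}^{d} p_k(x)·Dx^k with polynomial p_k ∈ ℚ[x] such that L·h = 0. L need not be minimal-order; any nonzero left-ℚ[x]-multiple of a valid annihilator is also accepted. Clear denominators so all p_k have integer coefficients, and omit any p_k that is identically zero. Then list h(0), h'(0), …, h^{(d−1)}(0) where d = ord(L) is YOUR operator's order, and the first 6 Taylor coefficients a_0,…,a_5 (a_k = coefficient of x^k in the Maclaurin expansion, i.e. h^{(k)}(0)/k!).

f: a_k = 1, 0, -9/2, 0, 27/8, 0, …
g: a_k = -2, -3, 9/4, -27/8, 405/64, -1701/128, …
Sum ⇒ L₀ = lclm(L_f,L_g) in ℚ(x)⟨Dx⟩.
∫: right-multiply L₀ by Dx.
L = (-63 - 216·x - 324·x^2)·Dx + (18 + 198·x + 648·x^2 + 648·x^3)·Dx^2 + (-7 - 24·x - 36·x^2)·Dx^3 + (2 + 22·x + 72·x^2 + 72·x^3)·Dx^4  (order 4).
h: a_k = 0, -1, -3/2, -3/4, -27/32, 621/320, …
ICs: h(0) = 0, h′(0) = -1, h′′(0) = -3, h′′′(0) = -9/2.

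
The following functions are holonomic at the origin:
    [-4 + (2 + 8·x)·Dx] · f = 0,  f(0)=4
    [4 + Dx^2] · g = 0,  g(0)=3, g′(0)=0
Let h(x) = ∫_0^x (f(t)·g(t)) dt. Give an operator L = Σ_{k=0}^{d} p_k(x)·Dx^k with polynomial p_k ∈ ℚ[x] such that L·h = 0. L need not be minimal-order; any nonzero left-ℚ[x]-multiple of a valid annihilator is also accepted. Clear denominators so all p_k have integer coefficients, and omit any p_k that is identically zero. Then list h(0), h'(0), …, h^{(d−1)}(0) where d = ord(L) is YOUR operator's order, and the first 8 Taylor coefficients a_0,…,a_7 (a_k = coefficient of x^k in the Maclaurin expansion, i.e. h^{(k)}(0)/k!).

L = (16 + 32·x + 64·x^2)·Dx + (-4 - 16·x)·Dx^2 + (1 + 8·x + 16·x^2)·Dx^3  (order 3).
h: a_k = 0, 12, 12, -16, 0, -64/5, 128/3, -11776/105, …
ICs: h(0) = 0, h′(0) = 12, h′′(0) = 24.

f: a_k = 4, 8, -8, 16, -40, 112, -336, 1056, …
g: a_k = 3, 0, -6, 0, 2, 0, -4/15, 0, …
h₀=f·g: eliminate ⇒ L₀, order ≤ 1·2.
∫: right-multiply L₀ by Dx.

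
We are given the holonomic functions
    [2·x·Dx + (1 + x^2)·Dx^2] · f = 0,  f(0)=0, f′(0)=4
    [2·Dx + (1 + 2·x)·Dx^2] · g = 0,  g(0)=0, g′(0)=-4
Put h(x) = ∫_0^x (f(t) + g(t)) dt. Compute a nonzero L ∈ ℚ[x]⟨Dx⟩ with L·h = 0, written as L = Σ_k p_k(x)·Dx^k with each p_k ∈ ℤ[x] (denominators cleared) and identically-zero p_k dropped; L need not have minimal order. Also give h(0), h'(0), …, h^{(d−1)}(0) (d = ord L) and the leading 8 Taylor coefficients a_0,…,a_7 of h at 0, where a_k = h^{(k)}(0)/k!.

L = (-2 - 12·x + 6·x^2 + 4·x^3)·Dx^2 + (-5 - 4·x - 9·x^2 + 12·x^3 + 8·x^4)·Dx^3 + (-1 - x + 2·x^2 + x^3 + 3·x^4 + 2·x^5)·Dx^4  (order 4).
h: a_k = 0, 0, 0, 4/3, -5/3, 8/5, -2, 64/21, …
ICs: h(0) = 0, h′(0) = 0, h′′(0) = 0, h′′′(0) = 8.

f: a_k = 0, 4, 0, -4/3, 0, 4/5, 0, -4/7, …
g: a_k = 0, -4, 4, -16/3, 8, -64/5, 64/3, -256/7, …
f+g: L₀ = lclm(L_f,L_g), ord ≤ 2+2.
∫: right-multiply L₀ by Dx.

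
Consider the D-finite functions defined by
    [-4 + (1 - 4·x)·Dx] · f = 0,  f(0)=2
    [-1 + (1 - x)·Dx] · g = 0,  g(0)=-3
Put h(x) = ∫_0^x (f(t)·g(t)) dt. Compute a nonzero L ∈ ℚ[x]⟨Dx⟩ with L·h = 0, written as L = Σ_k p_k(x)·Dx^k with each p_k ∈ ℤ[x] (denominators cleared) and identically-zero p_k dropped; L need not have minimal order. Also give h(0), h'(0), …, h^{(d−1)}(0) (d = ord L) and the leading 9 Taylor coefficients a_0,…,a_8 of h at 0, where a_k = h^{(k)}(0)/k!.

L = (-5 + 8·x)·Dx + (1 - 5·x + 4·x^2)·Dx^2  (order 2).
h: a_k = 0, -6, -15, -42, -255/2, -2046/5, -1365, -32766/7, -65535/4, …
ICs: h(0) = 0, h′(0) = -6.

f: a_k = 2, 8, 32, 128, 512, 2048, 8192, 32768, 131072, …
g: a_k = -3, -3, -3, -3, -3, -3, -3, -3, -3, …
f·g: L₀ = L_f ⊗_s L_g, ord ≤ 1·1.
h=∫h₀ ⇒ L = L₀·Dx.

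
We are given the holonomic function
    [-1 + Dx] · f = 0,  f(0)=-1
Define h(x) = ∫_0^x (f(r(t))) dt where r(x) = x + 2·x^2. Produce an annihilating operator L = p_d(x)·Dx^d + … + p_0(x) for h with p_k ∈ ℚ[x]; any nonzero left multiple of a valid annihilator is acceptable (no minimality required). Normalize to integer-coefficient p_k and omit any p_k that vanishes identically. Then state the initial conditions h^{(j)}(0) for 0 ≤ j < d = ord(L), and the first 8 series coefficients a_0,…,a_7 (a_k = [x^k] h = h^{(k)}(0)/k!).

L = (-1 - 4·x)·Dx + Dx^2  (order 2).
h: a_k = 0, -1, -1/2, -5/6, -13/24, -73/120, -281/720, -1741/5040, …
ICs: h(0) = 0, h′(0) = -1.

f: a_k = -1, -1, -1/2, -1/6, -1/24, -1/120, -1/720, -1/5040, …
Change of var in L_f (x↦r) gives L₀.
Integrate: L := L₀·Dx.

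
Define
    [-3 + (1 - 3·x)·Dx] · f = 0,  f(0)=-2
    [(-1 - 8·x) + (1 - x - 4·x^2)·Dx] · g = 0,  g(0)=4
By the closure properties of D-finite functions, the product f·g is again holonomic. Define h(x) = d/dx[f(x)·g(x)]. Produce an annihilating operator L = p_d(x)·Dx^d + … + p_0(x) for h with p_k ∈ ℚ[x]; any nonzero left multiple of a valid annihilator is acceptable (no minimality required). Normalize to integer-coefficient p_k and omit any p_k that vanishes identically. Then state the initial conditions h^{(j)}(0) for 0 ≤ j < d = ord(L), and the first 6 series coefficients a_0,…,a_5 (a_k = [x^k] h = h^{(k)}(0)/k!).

f: a_k = -2, -6, -18, -54, -162, -486, …
g: a_k = 4, 4, 20, 36, 116, 260, …
h₀=f·g: eliminate ⇒ L₀, order ≤ 1·1.
h=h₀': d/dx-closure on L₀ ⇒ L.
L = (17 - 24·x - 141·x^2 - 96·x^3 + 864·x^4) + (-2 + 7·x + 24·x^2 - 95·x^3 - 30·x^4 + 216·x^5)·Dx  (order 1).
h: a_k = -32, -272, -1440, -6688, -27680, -108336, …
ICs: h(0) = -32.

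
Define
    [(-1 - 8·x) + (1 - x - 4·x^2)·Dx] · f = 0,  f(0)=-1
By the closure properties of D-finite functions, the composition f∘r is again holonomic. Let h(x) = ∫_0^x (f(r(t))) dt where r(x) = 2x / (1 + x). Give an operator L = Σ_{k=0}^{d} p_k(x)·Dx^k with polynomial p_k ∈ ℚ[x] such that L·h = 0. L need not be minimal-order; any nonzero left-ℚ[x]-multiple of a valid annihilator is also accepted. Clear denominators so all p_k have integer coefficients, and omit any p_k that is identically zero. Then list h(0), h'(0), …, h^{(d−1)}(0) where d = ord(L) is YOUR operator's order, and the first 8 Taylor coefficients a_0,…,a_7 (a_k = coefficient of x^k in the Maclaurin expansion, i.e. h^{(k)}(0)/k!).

f: a_k = -1, -1, -5, -9, -29, -65, -181, -441, …
Change of var in L_f (x↦r) gives L₀.
h=∫₀ˣh₀: take L = L₀·Dx.
L = (2 + 34·x)·Dx + (-1 - x + 17·x^2 + 17·x^3)·Dx^2  (order 2).
h: a_k = 0, -1, -1, -6, -17/2, -306/5, -289/3, -5202/7, …
ICs: h(0) = 0, h′(0) = -1.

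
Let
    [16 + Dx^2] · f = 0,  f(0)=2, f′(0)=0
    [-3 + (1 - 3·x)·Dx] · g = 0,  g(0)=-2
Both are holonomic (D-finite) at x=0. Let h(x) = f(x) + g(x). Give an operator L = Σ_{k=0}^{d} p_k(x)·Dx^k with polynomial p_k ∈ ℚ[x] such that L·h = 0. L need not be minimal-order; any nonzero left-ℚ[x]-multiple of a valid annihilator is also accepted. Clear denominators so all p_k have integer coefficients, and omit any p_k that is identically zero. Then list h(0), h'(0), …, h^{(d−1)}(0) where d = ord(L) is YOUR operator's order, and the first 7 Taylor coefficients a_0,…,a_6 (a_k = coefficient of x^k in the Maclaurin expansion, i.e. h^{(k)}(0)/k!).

f: a_k = 2, 0, -16, 0, 64/3, 0, -512/45, …
g: a_k = -2, -6, -18, -54, -162, -486, -1458, …
L₀ := lclm(L_f,L_g); ord L₀ ≤ 2+1.
L = (-1680 + 2304·x - 3456·x^2) + (272 - 1584·x + 3456·x^2 - 3456·x^3)·Dx + (-105 + 144·x - 216·x^2)·Dx^2 + (17 - 99·x + 216·x^2 - 216·x^3)·Dx^3  (order 3).
h: a_k = 0, -6, -34, -54, -422/3, -486, -66122/45, …
ICs: h(0) = 0, h′(0) = -6, h′′(0) = -68.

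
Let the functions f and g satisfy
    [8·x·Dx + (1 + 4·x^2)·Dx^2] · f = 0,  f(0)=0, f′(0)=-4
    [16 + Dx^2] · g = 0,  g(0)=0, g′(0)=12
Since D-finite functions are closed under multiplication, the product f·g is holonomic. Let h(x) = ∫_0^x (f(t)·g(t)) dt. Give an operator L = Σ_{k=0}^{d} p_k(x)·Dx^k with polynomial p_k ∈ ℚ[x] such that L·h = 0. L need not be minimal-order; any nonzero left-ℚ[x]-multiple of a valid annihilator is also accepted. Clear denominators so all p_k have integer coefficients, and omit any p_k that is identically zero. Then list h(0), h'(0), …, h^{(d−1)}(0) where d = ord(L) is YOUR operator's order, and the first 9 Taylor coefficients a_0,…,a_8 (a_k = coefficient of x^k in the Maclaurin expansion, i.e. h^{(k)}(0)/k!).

L = (2560 + 29696·x^2 + 118784·x^4 + 262144·x^6 + 262144·x^8)·Dx + (1536·x + 14336·x^3 + 49152·x^5 + 65536·x^7)·Dx^2 + (240 + 3008·x^2 + 13824·x^4 + 32768·x^6 + 32768·x^8)·Dx^3 + (96·x + 896·x^3 + 3072·x^5 + 4096·x^7)·Dx^4 + (5 + 72·x^2 + 400·x^4 + 1024·x^6 + 1024·x^8)·Dx^5  (order 5).
h: a_k = 0, 0, 0, -16, 0, 192/5, 0, -1280/21, 0, …
ICs: h(0) = 0, h′(0) = 0, h′′(0) = 0, h′′′(0) = -96, h′′′′(0) = 0.

f: a_k = 0, -4, 0, 16/3, 0, -64/5, 0, 256/7, 0, …
g: a_k = 0, 12, 0, -32, 0, 128/5, 0, -1024/105, 0, …
f·g: L₀ = L_f ⊗_s L_g, ord ≤ 2·2.
h=∫h₀ ⇒ L = L₀·Dx.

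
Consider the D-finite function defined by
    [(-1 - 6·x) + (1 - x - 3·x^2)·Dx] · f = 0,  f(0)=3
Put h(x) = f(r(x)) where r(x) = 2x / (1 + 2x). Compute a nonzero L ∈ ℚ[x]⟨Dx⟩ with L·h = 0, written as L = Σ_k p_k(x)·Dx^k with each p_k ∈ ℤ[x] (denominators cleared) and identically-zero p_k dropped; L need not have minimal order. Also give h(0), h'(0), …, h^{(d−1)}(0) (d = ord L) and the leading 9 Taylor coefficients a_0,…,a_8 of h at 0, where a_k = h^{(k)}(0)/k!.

L = (2 + 28·x) + (-1 - 4·x + 8·x^2 + 24·x^3)·Dx  (order 1).
h: a_k = 3, 6, 36, 0, 432, -864, 6912, -24192, 131328, …
ICs: h(0) = 3.

f: a_k = 3, 3, 12, 21, 57, 120, 291, 651, 1524, …
h₀=f(r): pull back L_f along r ⇒ L₀.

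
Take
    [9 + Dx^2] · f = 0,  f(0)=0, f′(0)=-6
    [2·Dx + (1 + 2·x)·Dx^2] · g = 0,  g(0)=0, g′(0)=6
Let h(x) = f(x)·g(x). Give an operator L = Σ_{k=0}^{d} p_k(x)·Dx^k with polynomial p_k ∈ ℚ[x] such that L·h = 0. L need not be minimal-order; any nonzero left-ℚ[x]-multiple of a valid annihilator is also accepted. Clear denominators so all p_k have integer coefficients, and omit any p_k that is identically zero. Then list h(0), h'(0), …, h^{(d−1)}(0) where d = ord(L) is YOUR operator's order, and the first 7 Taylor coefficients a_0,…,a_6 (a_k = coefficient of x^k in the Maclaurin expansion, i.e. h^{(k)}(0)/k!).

f: a_k = 0, -6, 0, 9, 0, -81/20, 0, …
g: a_k = 0, 6, -6, 8, -12, 96/5, -32, …
Product ⇒ symmetric product L₀, ord ≤ 4.
L = (63 + 1053·x + 3969·x^2 + 5832·x^3 + 2916·x^4) + (63 + 450·x + 972·x^2 + 648·x^3)·Dx + (25 + 270·x + 918·x^2 + 1296·x^3 + 648·x^4)·Dx^2 + (7 + 50·x + 108·x^2 + 72·x^3)·Dx^3 + (2 + 17·x + 53·x^2 + 72·x^3 + 36·x^4)·Dx^4  (order 4).
h: a_k = 0, 0, -36, 36, 6, 18, -135/2, …
ICs: h(0) = 0, h′(0) = 0, h′′(0) = -72, h′′′(0) = 216.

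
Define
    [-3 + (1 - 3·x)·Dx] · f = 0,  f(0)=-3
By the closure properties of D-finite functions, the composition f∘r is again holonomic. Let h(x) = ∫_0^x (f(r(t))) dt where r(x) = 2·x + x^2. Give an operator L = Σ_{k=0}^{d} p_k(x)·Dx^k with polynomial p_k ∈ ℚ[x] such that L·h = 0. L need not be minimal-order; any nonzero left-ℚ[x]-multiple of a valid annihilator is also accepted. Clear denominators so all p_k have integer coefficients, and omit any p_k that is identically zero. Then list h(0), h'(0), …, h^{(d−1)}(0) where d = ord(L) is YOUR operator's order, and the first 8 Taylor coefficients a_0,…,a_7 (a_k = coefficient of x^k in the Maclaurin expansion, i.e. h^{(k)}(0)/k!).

L = (6 + 6·x)·Dx + (-1 + 6·x + 3·x^2)·Dx^2  (order 2).
h: a_k = 0, -3, -9, -39, -189, -4887/5, -5265, -204201/7, …
ICs: h(0) = 0, h′(0) = -3.

f: a_k = -3, -9, -27, -81, -243, -729, -2187, -6561, …
h₀=f(r): pull back L_f along r ⇒ L₀.
h=∫₀ˣh₀: take L = L₀·Dx.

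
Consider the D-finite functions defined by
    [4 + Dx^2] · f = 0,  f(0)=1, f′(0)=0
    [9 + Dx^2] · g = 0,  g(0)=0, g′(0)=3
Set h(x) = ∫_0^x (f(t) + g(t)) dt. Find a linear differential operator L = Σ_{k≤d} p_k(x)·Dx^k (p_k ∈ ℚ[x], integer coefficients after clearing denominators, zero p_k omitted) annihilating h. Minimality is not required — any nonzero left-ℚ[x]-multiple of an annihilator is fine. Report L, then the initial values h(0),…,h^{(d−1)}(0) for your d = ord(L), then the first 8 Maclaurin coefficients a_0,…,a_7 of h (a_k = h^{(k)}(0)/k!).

f: a_k = 1, 0, -2, 0, 2/3, 0, -4/45, 0, …
g: a_k = 0, 3, 0, -9/2, 0, 81/40, 0, -243/560, …
Sum ⇒ L₀ = lclm(L_f,L_g) in ℚ(x)⟨Dx⟩.
∫: right-multiply L₀ by Dx.
L = 36·Dx + 13·Dx^3 + Dx^5  (order 5).
h: a_k = 0, 1, 3/2, -2/3, -9/8, 2/15, 27/80, -4/315, …
ICs: h(0) = 0, h′(0) = 1, h′′(0) = 3, h′′′(0) = -4, h′′′′(0) = -27.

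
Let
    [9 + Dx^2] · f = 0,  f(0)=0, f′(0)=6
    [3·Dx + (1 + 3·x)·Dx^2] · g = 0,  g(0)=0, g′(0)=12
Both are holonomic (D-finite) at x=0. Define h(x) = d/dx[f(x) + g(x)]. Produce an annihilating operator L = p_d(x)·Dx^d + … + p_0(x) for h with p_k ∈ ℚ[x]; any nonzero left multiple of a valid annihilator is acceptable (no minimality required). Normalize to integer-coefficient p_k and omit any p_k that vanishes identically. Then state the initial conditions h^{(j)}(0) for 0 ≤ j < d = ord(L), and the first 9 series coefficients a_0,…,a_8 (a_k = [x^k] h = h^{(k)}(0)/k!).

L = (63 + 54·x + 81·x^2) + (9 + 45·x + 81·x^2 + 81·x^3)·Dx + (7 + 6·x + 9·x^2)·Dx^2 + (1 + 5·x + 9·x^2 + 9·x^3)·Dx^3  (order 3).
h: a_k = 18, -36, 81, -324, 3969/4, -2916, 349677/40, -26244, 176361867/2240, …
ICs: h(0) = 18, h′(0) = -36, h′′(0) = 162.

f: a_k = 0, 6, 0, -9, 0, 81/20, 0, -243/280, 0, …
g: a_k = 0, 12, -18, 36, -81, 972/5, -486, 8748/7, -6561/2, …
L₀ := lclm(L_f,L_g); ord L₀ ≤ 2+2.
h₀' ⇒ L via d/dx closure of L₀.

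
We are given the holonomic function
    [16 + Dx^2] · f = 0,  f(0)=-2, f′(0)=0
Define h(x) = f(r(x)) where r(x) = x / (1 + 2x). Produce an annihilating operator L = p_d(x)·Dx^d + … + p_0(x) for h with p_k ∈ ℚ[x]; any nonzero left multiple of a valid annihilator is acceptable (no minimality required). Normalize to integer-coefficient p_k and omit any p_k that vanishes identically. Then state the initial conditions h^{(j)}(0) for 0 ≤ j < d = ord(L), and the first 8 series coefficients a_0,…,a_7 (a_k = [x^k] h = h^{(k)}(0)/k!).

L = 16 + (4 + 24·x + 48·x^2 + 32·x^3)·Dx + (1 + 8·x + 24·x^2 + 32·x^3 + 16·x^4)·Dx^2  (order 2).
h: a_k = -2, 0, 16, -64, 512/3, -1024/3, 19712/45, 1024/5, …
ICs: h(0) = -2, h′(0) = 0.

f: a_k = -2, 0, 16, 0, -64/3, 0, 512/45, 0, …
L₀ from L_f via x↦r, Dx↦r'^{-1}Dx.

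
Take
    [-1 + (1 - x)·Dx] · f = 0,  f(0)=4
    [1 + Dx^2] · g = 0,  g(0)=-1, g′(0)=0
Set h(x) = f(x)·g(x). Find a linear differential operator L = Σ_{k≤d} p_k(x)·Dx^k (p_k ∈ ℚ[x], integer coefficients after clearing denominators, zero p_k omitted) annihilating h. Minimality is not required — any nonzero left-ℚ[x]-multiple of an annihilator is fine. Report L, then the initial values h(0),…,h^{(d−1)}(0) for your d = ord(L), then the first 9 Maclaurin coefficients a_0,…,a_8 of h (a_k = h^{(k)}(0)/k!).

f: a_k = 4, 4, 4, 4, 4, 4, 4, 4, 4, …
g: a_k = -1, 0, 1/2, 0, -1/24, 0, 1/720, 0, -1/40320, …
Sym-product of L_f,L_g gives L₀ (≤ ord 2).
L = (-1 + x) + 2·Dx + (-1 + x)·Dx^2  (order 2).
h: a_k = -4, -4, -2, -2, -13/6, -13/6, -389/180, -389/180, -4357/2016, …
ICs: h(0) = -4, h′(0) = -4.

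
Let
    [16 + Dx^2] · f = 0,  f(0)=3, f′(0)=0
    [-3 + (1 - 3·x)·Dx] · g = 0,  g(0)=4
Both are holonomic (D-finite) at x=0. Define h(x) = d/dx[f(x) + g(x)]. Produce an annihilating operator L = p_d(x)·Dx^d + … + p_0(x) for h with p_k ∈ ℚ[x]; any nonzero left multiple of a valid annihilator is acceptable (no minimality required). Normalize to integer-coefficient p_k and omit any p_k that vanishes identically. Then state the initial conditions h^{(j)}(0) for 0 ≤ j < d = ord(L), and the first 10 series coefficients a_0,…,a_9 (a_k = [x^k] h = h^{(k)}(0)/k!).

f: a_k = 3, 0, -24, 0, 32, 0, -256/15, 0, 512/105, 0, …
g: a_k = 4, 12, 36, 108, 324, 972, 2916, 8748, 26244, 78732, …
Weyl lclm of L_f,L_g ⇒ L₀ (ord ≤ 3).
Derive L from L₀ (diff closure).
L = (5952 - 4608·x + 6912·x^2) + (-560 + 2448·x - 3456·x^2 + 3456·x^3)·Dx + (372 - 288·x + 432·x^2)·Dx^2 + (-35 + 153·x - 216·x^2 + 216·x^3)·Dx^3  (order 3).
h: a_k = 12, 24, 324, 1424, 4860, 86968/5, 61236, 22049056/105, 708588, 2232044008/945, …
ICs: h(0) = 12, h′(0) = 24, h′′(0) = 648.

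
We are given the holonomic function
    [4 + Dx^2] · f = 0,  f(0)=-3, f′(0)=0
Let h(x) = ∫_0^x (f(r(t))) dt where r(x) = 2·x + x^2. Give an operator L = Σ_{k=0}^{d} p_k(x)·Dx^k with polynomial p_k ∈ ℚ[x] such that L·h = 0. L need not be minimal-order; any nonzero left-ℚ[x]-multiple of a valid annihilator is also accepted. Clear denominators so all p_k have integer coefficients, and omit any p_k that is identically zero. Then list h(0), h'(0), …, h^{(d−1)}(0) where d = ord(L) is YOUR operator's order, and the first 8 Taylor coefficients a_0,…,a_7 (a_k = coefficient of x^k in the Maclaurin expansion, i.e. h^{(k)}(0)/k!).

L = (16 + 48·x + 48·x^2 + 16·x^3)·Dx - Dx^2 + (1 + x)·Dx^3  (order 3).
h: a_k = 0, -3, 0, 8, 6, -26/5, -32/3, -464/105, …
ICs: h(0) = 0, h′(0) = -3, h′′(0) = 0.

f: a_k = -3, 0, 6, 0, -2, 0, 4/15, 0, …
Change of var in L_f (x↦r) gives L₀.
∫: right-multiply L₀ by Dx.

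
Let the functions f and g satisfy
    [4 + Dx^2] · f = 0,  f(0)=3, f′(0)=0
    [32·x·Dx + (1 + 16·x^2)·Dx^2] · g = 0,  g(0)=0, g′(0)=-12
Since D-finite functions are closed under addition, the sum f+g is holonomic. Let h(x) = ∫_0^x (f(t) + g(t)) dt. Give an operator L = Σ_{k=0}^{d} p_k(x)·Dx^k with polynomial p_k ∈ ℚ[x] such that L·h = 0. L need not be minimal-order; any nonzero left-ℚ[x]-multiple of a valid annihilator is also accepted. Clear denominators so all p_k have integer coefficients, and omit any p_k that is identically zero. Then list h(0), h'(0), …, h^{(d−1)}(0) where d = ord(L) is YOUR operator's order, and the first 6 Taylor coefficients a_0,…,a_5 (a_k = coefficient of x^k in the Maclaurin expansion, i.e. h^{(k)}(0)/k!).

f: a_k = 3, 0, -6, 0, 2, 0, …
g: a_k = 0, -12, 0, 64, 0, -3072/5, …
h₀=f+g: left-lcm gives L₀, ord ≤ 4.
Integrate: L := L₀·Dx.
L = (-6016·x + 102400·x^3 + 32768·x^5)·Dx^2 + (-28 + 1216·x^2 + 27648·x^4 + 16384·x^6)·Dx^3 + (-1504·x + 25600·x^3 + 8192·x^5)·Dx^4 + (-7 + 304·x^2 + 6912·x^4 + 4096·x^6)·Dx^5  (order 5).
h: a_k = 0, 3, -6, -2, 16, 2/5, …
ICs: h(0) = 0, h′(0) = 3, h′′(0) = -12, h′′′(0) = -12, h′′′′(0) = 384.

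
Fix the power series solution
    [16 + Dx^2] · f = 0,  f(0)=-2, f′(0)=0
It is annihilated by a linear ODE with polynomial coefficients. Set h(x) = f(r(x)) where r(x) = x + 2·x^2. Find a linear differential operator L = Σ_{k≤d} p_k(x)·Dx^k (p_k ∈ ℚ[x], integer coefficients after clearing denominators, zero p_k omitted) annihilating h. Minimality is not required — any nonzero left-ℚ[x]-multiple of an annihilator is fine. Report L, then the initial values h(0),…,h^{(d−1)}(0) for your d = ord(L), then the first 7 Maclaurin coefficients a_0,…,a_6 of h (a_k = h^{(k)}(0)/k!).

f: a_k = -2, 0, 16, 0, -64/3, 0, 512/45, …
Substitute x→r, Dx→(1/r')Dx; clear ⇒ L₀.
L = (16 + 192·x + 768·x^2 + 1024·x^3) - 4·Dx + (1 + 4·x)·Dx^2  (order 2).
h: a_k = -2, 0, 16, 64, 128/3, -512/3, -22528/45, …
ICs: h(0) = -2, h′(0) = 0.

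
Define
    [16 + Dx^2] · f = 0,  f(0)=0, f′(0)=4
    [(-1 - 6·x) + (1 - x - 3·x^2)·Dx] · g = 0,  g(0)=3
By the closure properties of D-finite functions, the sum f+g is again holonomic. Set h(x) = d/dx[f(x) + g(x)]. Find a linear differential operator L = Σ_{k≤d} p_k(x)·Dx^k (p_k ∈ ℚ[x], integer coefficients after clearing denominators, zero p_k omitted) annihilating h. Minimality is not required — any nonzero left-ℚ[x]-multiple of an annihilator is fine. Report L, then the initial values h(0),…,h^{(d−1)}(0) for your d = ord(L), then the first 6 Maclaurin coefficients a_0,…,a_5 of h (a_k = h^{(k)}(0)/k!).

L = (4672 + 20416·x + 66304·x^2 + 32640·x^3 + 66240·x^4 + 62208·x^5 + 62208·x^6) + (-464 - 2352·x + 3792·x^2 + 6752·x^3 - 2400·x^4 + 5184·x^5 + 24192·x^6 + 20736·x^7)·Dx + (292 + 1276·x + 4144·x^2 + 2040·x^3 + 4140·x^4 + 3888·x^5 + 3888·x^6)·Dx^2 + (-29 - 147·x + 237·x^2 + 422·x^3 - 150·x^4 + 324·x^5 + 1512·x^6 + 1296·x^7)·Dx^3  (order 3).
h: a_k = 7, 24, 31, 228, 1928/3, 1746, …
ICs: h(0) = 7, h′(0) = 24, h′′(0) = 62.

f: a_k = 0, 4, 0, -32/3, 0, 128/15, …
g: a_k = 3, 3, 12, 21, 57, 120, …
h₀=f+g: left-lcm gives L₀, ord ≤ 3.
h=h₀': d/dx-closure on L₀ ⇒ L.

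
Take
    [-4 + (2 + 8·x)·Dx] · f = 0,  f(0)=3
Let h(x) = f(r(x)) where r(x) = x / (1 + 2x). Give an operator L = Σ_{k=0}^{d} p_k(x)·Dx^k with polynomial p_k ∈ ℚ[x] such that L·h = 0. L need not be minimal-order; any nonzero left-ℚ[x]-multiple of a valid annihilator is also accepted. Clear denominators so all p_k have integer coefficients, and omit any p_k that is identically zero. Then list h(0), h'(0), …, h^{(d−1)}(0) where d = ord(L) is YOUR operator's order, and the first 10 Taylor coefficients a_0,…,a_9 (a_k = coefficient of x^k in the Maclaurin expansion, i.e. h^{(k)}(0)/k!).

f: a_k = 3, 6, -6, 12, -30, 84, -252, 792, -2574, 8580, …
Substitute x→r, Dx→(1/r')Dx; clear ⇒ L₀.
L = -2 + (1 + 8·x + 12·x^2)·Dx  (order 1).
h: a_k = 3, 6, -18, 60, -222, 900, -3924, 18072, -86670, 428388, …
ICs: h(0) = 3.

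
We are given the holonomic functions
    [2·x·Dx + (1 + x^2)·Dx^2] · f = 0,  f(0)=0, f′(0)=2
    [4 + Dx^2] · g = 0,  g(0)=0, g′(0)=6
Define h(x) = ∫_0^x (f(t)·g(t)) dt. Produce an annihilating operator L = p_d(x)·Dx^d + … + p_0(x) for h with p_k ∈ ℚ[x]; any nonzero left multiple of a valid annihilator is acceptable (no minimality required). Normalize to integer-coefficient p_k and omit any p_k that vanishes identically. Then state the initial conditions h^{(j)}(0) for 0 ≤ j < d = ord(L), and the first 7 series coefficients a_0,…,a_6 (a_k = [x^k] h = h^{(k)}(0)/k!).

f: a_k = 0, 2, 0, -2/3, 0, 2/5, 0, …
g: a_k = 0, 6, 0, -4, 0, 4/5, 0, …
L₀ := L_f ⊗_s L_g (sym. prod.), ord ≤ 4.
Integrate: L := L₀·Dx.
L = (160 + 464·x^2 + 464·x^4 + 256·x^6 + 64·x^8)·Dx + (96·x + 224·x^3 + 192·x^5 + 64·x^7)·Dx^2 + (60 + 188·x^2 + 216·x^4 + 128·x^6 + 32·x^8)·Dx^3 + (24·x + 56·x^3 + 48·x^5 + 16·x^7)·Dx^4 + (5 + 18·x^2 + 25·x^4 + 16·x^6 + 4·x^8)·Dx^5  (order 5).
h: a_k = 0, 0, 0, 4, 0, -12/5, 0, …
ICs: h(0) = 0, h′(0) = 0, h′′(0) = 0, h′′′(0) = 24, h′′′′(0) = 0.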